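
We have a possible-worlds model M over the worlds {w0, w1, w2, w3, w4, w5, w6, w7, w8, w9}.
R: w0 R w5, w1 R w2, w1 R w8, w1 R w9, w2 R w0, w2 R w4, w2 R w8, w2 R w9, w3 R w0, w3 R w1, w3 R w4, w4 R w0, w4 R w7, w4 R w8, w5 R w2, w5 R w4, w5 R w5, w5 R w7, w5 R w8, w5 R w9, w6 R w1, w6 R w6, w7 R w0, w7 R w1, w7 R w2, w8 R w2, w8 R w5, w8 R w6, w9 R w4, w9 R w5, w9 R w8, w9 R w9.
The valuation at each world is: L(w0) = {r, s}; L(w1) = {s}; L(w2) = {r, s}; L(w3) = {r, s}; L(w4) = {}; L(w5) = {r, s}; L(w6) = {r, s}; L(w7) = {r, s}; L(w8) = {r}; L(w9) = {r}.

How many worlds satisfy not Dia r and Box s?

Let φ = not Dia r and Box s. Evaluate φ at each world:
  w0 (successors {w5}): φ is false.
  w1 (successors {w2, w8, w9}): φ is false.
  w2 (successors {w0, w4, w8, w9}): φ is false.
  w3 (successors {w0, w1, w4}): φ is false.
  w4 (successors {w0, w7, w8}): φ is false.
  w5 (successors {w2, w4, w5, w7, w8, w9}): φ is false.
  w6 (successors {w1, w6}): φ is false.
  w7 (successors {w0, w1, w2}): φ is false.
  w8 (successors {w2, w5, w6}): φ is false.
  w9 (successors {w4, w5, w8, w9}): φ is false.
For instance, at w2:
  At w2: not Dia r is false, Box s is false, so not Dia r and Box s is false.
    At w2: Dia r is true, so not Dia r is false.
      At w2: Dia r requires r at some successor in {w0, w4, w8, w9}.
        r holds at w0, so Dia r is true at w2.
    At w2: Box s requires s at every successor {w0, w4, w8, w9}.
      s fails at w4, so Box s is false at w2.
Satisfying worlds: none.

0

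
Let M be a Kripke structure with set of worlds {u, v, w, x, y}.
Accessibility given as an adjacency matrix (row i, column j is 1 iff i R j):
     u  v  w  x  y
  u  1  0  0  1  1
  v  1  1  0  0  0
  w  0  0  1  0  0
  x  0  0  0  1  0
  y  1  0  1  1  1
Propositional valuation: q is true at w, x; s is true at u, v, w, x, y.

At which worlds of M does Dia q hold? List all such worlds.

Recall that Dia ψ holds at a world iff ψ holds at some accessible world.
Let φ = Dia q. Evaluate φ at each world:
  u (successors {u, x, y}): φ is true.
  v (successors {u, v}): φ is false.
  w (successors {w}): φ is true.
  x (successors {x}): φ is true.
  y (successors {u, w, x, y}): φ is true.
For instance, at w:
  At w: Dia q requires q at some successor in {w}.
    q holds at w, so Dia q is true at w.
Satisfying worlds: {u, w, x, y}

u, w, x, y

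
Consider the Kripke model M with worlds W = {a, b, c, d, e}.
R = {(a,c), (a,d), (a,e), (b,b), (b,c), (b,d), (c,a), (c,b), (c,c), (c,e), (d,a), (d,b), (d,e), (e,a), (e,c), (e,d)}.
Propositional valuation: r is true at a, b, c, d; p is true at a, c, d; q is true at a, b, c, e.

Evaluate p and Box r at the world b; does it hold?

At b: p is false, Box r is true, so p and Box r is false.
  At b: Box r requires r at every successor {b, c, d}.
    At b: r is true.
    At c: r is true.
    At d: r is true.
  So Box r is true at b.

No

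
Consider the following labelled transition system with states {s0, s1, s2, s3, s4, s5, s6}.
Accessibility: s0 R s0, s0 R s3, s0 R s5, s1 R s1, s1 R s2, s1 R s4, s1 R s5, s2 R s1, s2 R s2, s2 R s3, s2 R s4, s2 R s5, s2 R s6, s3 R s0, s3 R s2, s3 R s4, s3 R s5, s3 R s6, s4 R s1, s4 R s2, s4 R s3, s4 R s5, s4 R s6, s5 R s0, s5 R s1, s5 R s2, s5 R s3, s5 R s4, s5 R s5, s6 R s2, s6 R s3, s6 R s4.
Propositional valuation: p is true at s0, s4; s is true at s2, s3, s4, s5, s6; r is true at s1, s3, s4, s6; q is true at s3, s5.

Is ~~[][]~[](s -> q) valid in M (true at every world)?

No

Let φ = ~~[][]~[](s -> q). Evaluate φ at each world:
  s0 (successors {s0, s3, s5}): φ is false.
  s1 (successors {s1, s2, s4, s5}): φ is false.
  s2 (successors {s1, s2, s3, s4, s5, s6}): φ is false.
  s3 (successors {s0, s2, s4, s5, s6}): φ is false.
  s4 (successors {s1, s2, s3, s5, s6}): φ is false.
  s5 (successors {s0, s1, s2, s3, s4, s5}): φ is false.
  s6 (successors {s2, s3, s4}): φ is false.
Detail at s0 (counterexample):
  At s0: ~[][]~[](s -> q) is true, so ~~[][]~[](s -> q) is false.
    At s0: [][]~[](s -> q) is false, so ~[][]~[](s -> q) is true.
      At s0: [][]~[](s -> q) requires []~[](s -> q) at every successor {s0, s3, s5}.
        []~[](s -> q) fails at s0, so [][]~[](s -> q) is false at s0.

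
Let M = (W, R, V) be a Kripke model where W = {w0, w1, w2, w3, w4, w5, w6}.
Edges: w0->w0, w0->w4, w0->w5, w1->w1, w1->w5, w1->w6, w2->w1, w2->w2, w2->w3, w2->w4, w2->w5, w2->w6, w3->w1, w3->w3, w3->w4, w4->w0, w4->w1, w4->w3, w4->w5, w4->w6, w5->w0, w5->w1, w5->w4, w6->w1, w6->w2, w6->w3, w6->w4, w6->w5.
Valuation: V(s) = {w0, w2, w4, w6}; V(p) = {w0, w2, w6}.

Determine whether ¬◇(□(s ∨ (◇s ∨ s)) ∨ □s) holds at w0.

No

At w0: ◇(□(s ∨ (◇s ∨ s)) ∨ □s) is true, so ¬◇(□(s ∨ (◇s ∨ s)) ∨ □s) is false.
  At w0: ◇(□(s ∨ (◇s ∨ s)) ∨ □s) requires □(s ∨ (◇s ∨ s)) ∨ □s at some successor in {w0, w4, w5}.
    □(s ∨ (◇s ∨ s)) ∨ □s holds at w0, so ◇(□(s ∨ (◇s ∨ s)) ∨ □s) is true at w0.
      At w0: □(s ∨ (◇s ∨ s)) is true, □s is false, so □(s ∨ (◇s ∨ s)) ∨ □s is true.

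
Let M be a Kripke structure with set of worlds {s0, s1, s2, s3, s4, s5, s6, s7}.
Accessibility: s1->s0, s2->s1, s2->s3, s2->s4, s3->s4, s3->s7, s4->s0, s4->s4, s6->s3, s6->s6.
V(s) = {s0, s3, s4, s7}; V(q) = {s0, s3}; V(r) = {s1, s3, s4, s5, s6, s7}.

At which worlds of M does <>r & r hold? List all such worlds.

Let φ = <>r & r. Evaluate φ at each world:
  s0 (successors ∅): φ is false.
  s1 (successors {s0}): φ is false.
  s2 (successors {s1, s3, s4}): φ is false.
  s3 (successors {s4, s7}): φ is true.
  s4 (successors {s0, s4}): φ is true.
  s5 (successors ∅): φ is false.
  s6 (successors {s3, s6}): φ is true.
  s7 (successors ∅): φ is false.
For instance, at s6:
  At s6: <>r is true, r is true, so <>r & r is true.
    At s6: <>r requires r at some successor in {s3, s6}.
      r holds at s3, so <>r is true at s6.
Satisfying worlds: {s3, s4, s6}

s3, s4, s6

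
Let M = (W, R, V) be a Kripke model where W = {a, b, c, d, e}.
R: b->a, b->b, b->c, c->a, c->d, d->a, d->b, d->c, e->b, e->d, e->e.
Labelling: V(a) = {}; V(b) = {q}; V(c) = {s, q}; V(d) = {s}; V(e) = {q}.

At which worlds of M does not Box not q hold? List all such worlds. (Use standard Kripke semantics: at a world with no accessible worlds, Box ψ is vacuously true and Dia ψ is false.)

b, d, e

Let φ = not Box not q. Evaluate φ at each world:
  a (successors ∅): φ is false.
  b (successors {a, b, c}): φ is true.
  c (successors {a, d}): φ is false.
  d (successors {a, b, c}): φ is true.
  e (successors {b, d, e}): φ is true.
For instance, at d:
  At d: Box not q is false, so not Box not q is true.
    At d: Box not q requires not q at every successor {a, b, c}.
      not q fails at b, so Box not q is false at d.
Satisfying worlds: {b, d, e}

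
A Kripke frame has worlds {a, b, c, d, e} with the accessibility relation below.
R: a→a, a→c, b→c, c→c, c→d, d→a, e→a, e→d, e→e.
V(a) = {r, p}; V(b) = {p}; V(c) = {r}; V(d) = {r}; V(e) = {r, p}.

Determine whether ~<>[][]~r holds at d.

Recall that []ψ holds at a world iff ψ holds at every accessible world, and <>ψ holds iff ψ holds at some accessible world.
At d: <>[][]~r is false, so ~<>[][]~r is true.
  At d: <>[][]~r requires [][]~r at some successor in {a}.
    At a: [][]~r is false.
  So <>[][]~r is false at d.

Yes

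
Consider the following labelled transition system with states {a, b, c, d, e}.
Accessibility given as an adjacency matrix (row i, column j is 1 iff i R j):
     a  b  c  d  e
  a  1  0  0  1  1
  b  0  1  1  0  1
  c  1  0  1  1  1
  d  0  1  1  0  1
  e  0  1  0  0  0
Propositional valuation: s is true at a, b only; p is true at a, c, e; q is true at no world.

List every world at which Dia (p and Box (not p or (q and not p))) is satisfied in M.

Let φ = Dia (p and Box (not p or (q and not p))). Evaluate φ at each world:
  a (successors {a, d, e}): φ is true.
  b (successors {b, c, e}): φ is true.
  c (successors {a, c, d, e}): φ is true.
  d (successors {b, c, e}): φ is true.
  e (successors {b}): φ is false.
For instance, at b:
  At b: Dia (p and Box (not p or (q and not p))) requires p and Box (not p or (q and not p)) at some successor in {b, c, e}.
    p and Box (not p or (q and not p)) holds at e, so Dia (p and Box (not p or (q and not p))) is true at b.
      At e: p is true, Box (not p or (q and not p)) is true, so p and Box (not p or (q and not p)) is true.
Satisfying worlds: {a, b, c, d}

a, b, c, d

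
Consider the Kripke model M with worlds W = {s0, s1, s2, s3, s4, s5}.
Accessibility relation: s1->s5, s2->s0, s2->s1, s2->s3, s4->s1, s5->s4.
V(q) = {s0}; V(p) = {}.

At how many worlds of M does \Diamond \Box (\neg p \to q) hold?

1

Let φ = \Diamond \Box (\neg p \to q). Evaluate φ at each world:
  s0 (successors ∅): φ is false.
  s1 (successors {s5}): φ is false.
  s2 (successors {s0, s1, s3}): φ is true.
  s3 (successors ∅): φ is false.
  s4 (successors {s1}): φ is false.
  s5 (successors {s4}): φ is false.
For instance, at s1:
  At s1: \Diamond \Box (\neg p \to q) requires \Box (\neg p \to q) at some successor in {s5}.
    At s5: \Box (\neg p \to q) is false.
  So \Diamond \Box (\neg p \to q) is false at s1.
Satisfying worlds: {s2}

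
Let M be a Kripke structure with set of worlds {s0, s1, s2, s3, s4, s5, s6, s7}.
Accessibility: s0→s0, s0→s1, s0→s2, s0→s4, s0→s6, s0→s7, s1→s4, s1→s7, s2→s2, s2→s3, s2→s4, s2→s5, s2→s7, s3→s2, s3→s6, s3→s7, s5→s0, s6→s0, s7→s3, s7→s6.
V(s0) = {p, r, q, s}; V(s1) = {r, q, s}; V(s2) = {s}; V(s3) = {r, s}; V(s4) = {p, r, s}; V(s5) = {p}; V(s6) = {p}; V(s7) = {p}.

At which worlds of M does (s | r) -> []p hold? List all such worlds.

Let φ = (s | r) -> []p. Evaluate φ at each world:
  s0 (successors {s0, s1, s2, s4, s6, s7}): φ is false.
  s1 (successors {s4, s7}): φ is true.
  s2 (successors {s2, s3, s4, s5, s7}): φ is false.
  s3 (successors {s2, s6, s7}): φ is false.
  s4 (successors ∅): φ is true.
  s5 (successors {s0}): φ is true.
  s6 (successors {s0}): φ is true.
  s7 (successors {s3, s6}): φ is true.
For instance, at s6:
  At s6: s | r is false, []p is true, so (s | r) -> []p is true.
    At s6: []p requires p at every successor {s0}.
      At s0: p is true.
    So []p is true at s6.
Satisfying worlds: {s1, s4, s5, s6, s7}

s1, s4, s5, s6, s7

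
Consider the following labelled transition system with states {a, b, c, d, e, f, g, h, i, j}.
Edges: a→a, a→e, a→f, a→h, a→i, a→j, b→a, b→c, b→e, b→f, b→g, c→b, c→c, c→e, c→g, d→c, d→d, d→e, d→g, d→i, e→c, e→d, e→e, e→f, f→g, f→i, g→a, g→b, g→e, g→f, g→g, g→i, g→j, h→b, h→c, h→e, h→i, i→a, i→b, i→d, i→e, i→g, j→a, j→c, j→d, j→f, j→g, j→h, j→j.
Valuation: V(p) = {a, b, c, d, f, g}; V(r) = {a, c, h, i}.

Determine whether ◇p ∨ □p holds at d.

Yes

Recall that □ψ holds at a world iff ψ holds at every accessible world, and ◇ψ holds iff ψ holds at some accessible world.
At d: ◇p is true, □p is false, so ◇p ∨ □p is true.
  At d: ◇p requires p at some successor in {c, d, e, g, i}.
    p holds at c, so ◇p is true at d.
  At d: □p requires p at every successor {c, d, e, g, i}.
    p fails at e, so □p is false at d.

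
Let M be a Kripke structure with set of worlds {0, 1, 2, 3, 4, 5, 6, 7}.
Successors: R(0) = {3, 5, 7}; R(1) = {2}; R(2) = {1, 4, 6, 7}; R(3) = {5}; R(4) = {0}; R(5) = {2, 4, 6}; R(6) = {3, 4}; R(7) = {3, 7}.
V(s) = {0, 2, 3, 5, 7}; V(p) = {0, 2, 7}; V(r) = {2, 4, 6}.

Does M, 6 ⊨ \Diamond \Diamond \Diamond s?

Recall that \Diamond ψ holds at a world iff ψ holds at some accessible world.
At 6: \Diamond \Diamond \Diamond s requires \Diamond \Diamond s at some successor in {3, 4}.
  \Diamond \Diamond s holds at 3, so \Diamond \Diamond \Diamond s is true at 6.
    At 3: \Diamond \Diamond s requires \Diamond s at some successor in {5}.
      \Diamond s holds at 5, so \Diamond \Diamond s is true at 3.

Yes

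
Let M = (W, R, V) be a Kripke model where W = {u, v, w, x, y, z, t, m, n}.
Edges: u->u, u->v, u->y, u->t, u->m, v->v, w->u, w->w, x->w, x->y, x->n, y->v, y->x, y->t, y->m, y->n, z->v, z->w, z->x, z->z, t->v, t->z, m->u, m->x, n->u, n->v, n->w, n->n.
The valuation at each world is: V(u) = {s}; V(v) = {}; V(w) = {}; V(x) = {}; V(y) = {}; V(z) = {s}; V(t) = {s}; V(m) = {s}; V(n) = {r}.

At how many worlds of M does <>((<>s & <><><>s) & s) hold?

Let φ = <>((<>s & <><><>s) & s). Evaluate φ at each world:
  u (successors {u, v, y, t, m}): φ is true.
  v (successors {v}): φ is false.
  w (successors {u, w}): φ is true.
  x (successors {w, y, n}): φ is false.
  y (successors {v, x, t, m, n}): φ is true.
  z (successors {v, w, x, z}): φ is true.
  t (successors {v, z}): φ is true.
  m (successors {u, x}): φ is true.
  n (successors {u, v, w, n}): φ is true.
For instance, at t:
  At t: <>((<>s & <><><>s) & s) requires (<>s & <><><>s) & s at some successor in {v, z}.
    (<>s & <><><>s) & s holds at z, so <>((<>s & <><><>s) & s) is true at t.
      At z: <>s & <><><>s is true, s is true, so (<>s & <><><>s) & s is true.
Satisfying worlds: {u, w, y, z, t, m, n}

7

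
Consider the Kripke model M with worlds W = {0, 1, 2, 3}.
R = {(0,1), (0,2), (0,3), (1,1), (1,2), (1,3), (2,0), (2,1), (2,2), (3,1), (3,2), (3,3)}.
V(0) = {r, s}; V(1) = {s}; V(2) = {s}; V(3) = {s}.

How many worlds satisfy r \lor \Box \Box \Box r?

Let φ = r \lor \Box \Box \Box r. Evaluate φ at each world:
  0 (successors {1, 2, 3}): φ is true.
  1 (successors {1, 2, 3}): φ is false.
  2 (successors {0, 1, 2}): φ is false.
  3 (successors {1, 2, 3}): φ is false.
For instance, at 0:
  At 0: r is true, \Box \Box \Box r is false, so r \lor \Box \Box \Box r is true.
    At 0: \Box \Box \Box r requires \Box \Box r at every successor {1, 2, 3}.
      \Box \Box r fails at 1, so \Box \Box \Box r is false at 0.
Satisfying worlds: {0}

1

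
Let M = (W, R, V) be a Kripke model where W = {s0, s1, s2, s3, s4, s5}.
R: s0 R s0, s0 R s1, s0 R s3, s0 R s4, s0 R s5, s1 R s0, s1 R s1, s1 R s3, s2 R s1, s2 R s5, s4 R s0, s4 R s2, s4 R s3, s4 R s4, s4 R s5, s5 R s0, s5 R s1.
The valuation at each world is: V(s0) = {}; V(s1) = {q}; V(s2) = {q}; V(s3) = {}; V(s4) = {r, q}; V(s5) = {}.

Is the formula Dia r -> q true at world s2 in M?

At s2: Dia r is false, q is true, so Dia r -> q is true.
  At s2: Dia r requires r at some successor in {s1, s5}.
    At s1: r is false.
    At s5: r is false.
  So Dia r is false at s2.

Yes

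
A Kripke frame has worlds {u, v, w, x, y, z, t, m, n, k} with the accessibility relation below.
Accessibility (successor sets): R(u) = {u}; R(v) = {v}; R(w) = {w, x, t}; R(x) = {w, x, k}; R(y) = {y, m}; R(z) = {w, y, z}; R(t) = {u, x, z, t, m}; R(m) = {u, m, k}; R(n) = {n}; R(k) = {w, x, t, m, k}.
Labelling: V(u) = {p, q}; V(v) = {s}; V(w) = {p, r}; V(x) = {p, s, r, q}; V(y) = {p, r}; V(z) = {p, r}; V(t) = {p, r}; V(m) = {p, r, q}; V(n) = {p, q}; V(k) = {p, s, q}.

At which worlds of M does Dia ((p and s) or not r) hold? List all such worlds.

u, v, w, x, t, m, n, k

Let φ = Dia ((p and s) or not r). Evaluate φ at each world:
  u (successors {u}): φ is true.
  v (successors {v}): φ is true.
  w (successors {w, x, t}): φ is true.
  x (successors {w, x, k}): φ is true.
  y (successors {y, m}): φ is false.
  z (successors {w, y, z}): φ is false.
  t (successors {u, x, z, t, m}): φ is true.
  m (successors {u, m, k}): φ is true.
  n (successors {n}): φ is true.
  k (successors {w, x, t, m, k}): φ is true.
For instance, at k:
  At k: Dia ((p and s) or not r) requires (p and s) or not r at some successor in {w, x, t, m, k}.
    (p and s) or not r holds at x, so Dia ((p and s) or not r) is true at k.
Satisfying worlds: {u, v, w, x, t, m, n, k}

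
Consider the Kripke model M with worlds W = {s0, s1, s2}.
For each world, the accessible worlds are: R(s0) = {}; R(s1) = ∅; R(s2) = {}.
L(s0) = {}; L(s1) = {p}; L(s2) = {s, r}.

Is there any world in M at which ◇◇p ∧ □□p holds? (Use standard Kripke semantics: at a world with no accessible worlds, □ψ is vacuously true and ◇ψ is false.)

No

Let φ = ◇◇p ∧ □□p. Evaluate φ at each world:
  s0 (successors ∅): φ is false.
  s1 (successors ∅): φ is false.
  s2 (successors ∅): φ is false.
For instance, at s0:
  At s0: ◇◇p is false, □□p is true, so ◇◇p ∧ □□p is false.
    At s0: no accessible worlds, so ◇◇p is false.
    At s0: no accessible worlds, so □□p holds vacuously.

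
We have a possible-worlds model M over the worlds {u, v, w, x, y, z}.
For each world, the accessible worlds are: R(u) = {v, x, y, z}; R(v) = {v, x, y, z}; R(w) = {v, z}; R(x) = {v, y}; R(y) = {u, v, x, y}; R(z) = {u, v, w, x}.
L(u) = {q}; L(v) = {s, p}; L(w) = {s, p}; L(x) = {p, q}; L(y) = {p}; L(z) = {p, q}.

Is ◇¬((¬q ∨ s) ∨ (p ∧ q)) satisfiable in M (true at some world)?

Yes

Let φ = ◇¬((¬q ∨ s) ∨ (p ∧ q)). Evaluate φ at each world:
  u (successors {v, x, y, z}): φ is false.
  v (successors {v, x, y, z}): φ is false.
  w (successors {v, z}): φ is false.
  x (successors {v, y}): φ is false.
  y (successors {u, v, x, y}): φ is true.
  z (successors {u, v, w, x}): φ is true.
Detail at y (witness):
  At y: ◇¬((¬q ∨ s) ∨ (p ∧ q)) requires ¬((¬q ∨ s) ∨ (p ∧ q)) at some successor in {u, v, x, y}.
    ¬((¬q ∨ s) ∨ (p ∧ q)) holds at u, so ◇¬((¬q ∨ s) ∨ (p ∧ q)) is true at y.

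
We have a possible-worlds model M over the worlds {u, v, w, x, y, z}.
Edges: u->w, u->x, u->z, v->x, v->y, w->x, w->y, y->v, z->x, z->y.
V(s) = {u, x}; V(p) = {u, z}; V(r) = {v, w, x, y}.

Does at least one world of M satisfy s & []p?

Yes

Let φ = s & []p. Evaluate φ at each world:
  u (successors {w, x, z}): φ is false.
  v (successors {x, y}): φ is false.
  w (successors {x, y}): φ is false.
  x (successors ∅): φ is true.
  y (successors {v}): φ is false.
  z (successors {x, y}): φ is false.
Detail at x (witness):
  At x: s is true, []p is true, so s & []p is true.
    At x: no accessible worlds, so []p holds vacuously.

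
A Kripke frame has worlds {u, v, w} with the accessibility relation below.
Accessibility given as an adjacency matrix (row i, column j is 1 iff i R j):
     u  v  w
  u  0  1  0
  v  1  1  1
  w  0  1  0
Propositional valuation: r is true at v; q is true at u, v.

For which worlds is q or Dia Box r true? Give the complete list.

Let φ = q or Dia Box r. Evaluate φ at each world:
  u (successors {v}): φ is true.
  v (successors {u, v, w}): φ is true.
  w (successors {v}): φ is false.
For instance, at u:
  At u: q is true, Dia Box r is false, so q or Dia Box r is true.
    At u: Dia Box r requires Box r at some successor in {v}.
      At v: Box r is false.
    So Dia Box r is false at u.
Satisfying worlds: {u, v}

u, v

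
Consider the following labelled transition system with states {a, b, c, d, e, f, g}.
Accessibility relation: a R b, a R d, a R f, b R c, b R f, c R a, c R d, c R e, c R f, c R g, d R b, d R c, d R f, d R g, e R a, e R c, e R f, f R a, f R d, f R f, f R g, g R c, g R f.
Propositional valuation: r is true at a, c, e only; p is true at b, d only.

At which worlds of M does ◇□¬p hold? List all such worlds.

Recall that □ψ holds at a world iff ψ holds at every accessible world, and ◇ψ holds iff ψ holds at some accessible world.
Let φ = ◇□¬p. Evaluate φ at each world:
  a (successors {b, d, f}): φ is true.
  b (successors {c, f}): φ is false.
  c (successors {a, d, e, f, g}): φ is true.
  d (successors {b, c, f, g}): φ is true.
  e (successors {a, c, f}): φ is false.
  f (successors {a, d, f, g}): φ is true.
  g (successors {c, f}): φ is false.
For instance, at d:
  At d: ◇□¬p requires □¬p at some successor in {b, c, f, g}.
    □¬p holds at b, so ◇□¬p is true at d.
      At b: □¬p requires ¬p at every successor {c, f}.
        At c: ¬p is true.
        At f: ¬p is true.
      So □¬p is true at b.
Satisfying worlds: {a, c, d, f}

a, c, d, f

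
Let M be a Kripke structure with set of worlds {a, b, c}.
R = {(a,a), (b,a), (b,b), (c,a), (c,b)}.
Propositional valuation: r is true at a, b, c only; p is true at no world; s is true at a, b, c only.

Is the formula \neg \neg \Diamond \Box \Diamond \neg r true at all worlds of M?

No

Let φ = \neg \neg \Diamond \Box \Diamond \neg r. Evaluate φ at each world:
  a (successors {a}): φ is false.
  b (successors {a, b}): φ is false.
  c (successors {a, b}): φ is false.
Detail at a (counterexample):
  At a: \neg \Diamond \Box \Diamond \neg r is true, so \neg \neg \Diamond \Box \Diamond \neg r is false.
    At a: \Diamond \Box \Diamond \neg r is false, so \neg \Diamond \Box \Diamond \neg r is true.
      At a: \Diamond \Box \Diamond \neg r requires \Box \Diamond \neg r at some successor in {a}.
        At a: \Box \Diamond \neg r is false.
      So \Diamond \Box \Diamond \neg r is false at a.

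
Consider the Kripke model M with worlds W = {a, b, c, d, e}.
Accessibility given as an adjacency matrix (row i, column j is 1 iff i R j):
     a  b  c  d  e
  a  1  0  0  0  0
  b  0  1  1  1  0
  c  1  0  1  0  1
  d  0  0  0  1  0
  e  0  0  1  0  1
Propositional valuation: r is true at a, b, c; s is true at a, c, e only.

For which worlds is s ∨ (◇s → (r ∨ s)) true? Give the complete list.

a, b, c, d, e

Let φ = s ∨ (◇s → (r ∨ s)). Evaluate φ at each world:
  a (successors {a}): φ is true.
  b (successors {b, c, d}): φ is true.
  c (successors {a, c, e}): φ is true.
  d (successors {d}): φ is true.
  e (successors {c, e}): φ is true.
For instance, at b:
  At b: s is false, ◇s → (r ∨ s) is true, so s ∨ (◇s → (r ∨ s)) is true.
    At b: ◇s is true, r ∨ s is true, so ◇s → (r ∨ s) is true.
      At b: ◇s requires s at some successor in {b, c, d}.
        s holds at c, so ◇s is true at b.
Satisfying worlds: {a, b, c, d, e}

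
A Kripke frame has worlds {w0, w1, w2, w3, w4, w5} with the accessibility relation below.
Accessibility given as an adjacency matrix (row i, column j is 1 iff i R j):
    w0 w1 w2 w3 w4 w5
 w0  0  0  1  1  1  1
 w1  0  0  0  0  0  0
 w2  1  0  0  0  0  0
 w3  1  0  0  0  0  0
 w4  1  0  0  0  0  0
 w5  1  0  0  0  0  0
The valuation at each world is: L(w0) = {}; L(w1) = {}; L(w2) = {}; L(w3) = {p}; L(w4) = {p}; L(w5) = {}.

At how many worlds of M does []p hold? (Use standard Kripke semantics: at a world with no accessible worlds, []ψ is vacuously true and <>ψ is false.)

Let φ = []p. Evaluate φ at each world:
  w0 (successors {w2, w3, w4, w5}): φ is false.
  w1 (successors ∅): φ is true.
  w2 (successors {w0}): φ is false.
  w3 (successors {w0}): φ is false.
  w4 (successors {w0}): φ is false.
  w5 (successors {w0}): φ is false.
For instance, at w5:
  At w5: []p requires p at every successor {w0}.
    p fails at w0, so []p is false at w5.
Satisfying worlds: {w1}

1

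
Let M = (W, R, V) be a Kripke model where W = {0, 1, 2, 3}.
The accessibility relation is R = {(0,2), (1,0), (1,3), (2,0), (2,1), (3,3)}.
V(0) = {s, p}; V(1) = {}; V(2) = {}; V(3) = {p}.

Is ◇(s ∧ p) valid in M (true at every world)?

Recall that ◇ψ holds at a world iff ψ holds at some accessible world.
Let φ = ◇(s ∧ p). Evaluate φ at each world:
  0 (successors {2}): φ is false.
  1 (successors {0, 3}): φ is true.
  2 (successors {0, 1}): φ is true.
  3 (successors {3}): φ is false.
Detail at 0 (counterexample):
  At 0: ◇(s ∧ p) requires s ∧ p at some successor in {2}.
    At 2: s ∧ p is false.
  So ◇(s ∧ p) is false at 0.

No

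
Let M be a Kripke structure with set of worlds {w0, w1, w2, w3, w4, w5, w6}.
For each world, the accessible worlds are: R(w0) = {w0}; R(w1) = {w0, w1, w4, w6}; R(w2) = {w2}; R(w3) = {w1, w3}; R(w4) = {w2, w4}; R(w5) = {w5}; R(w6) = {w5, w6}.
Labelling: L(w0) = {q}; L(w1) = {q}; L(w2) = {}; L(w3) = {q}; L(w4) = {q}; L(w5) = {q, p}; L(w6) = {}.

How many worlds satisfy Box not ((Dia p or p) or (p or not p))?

0

Recall that Box ψ holds at a world iff ψ holds at every accessible world, and Dia ψ holds iff ψ holds at some accessible world.
Let φ = Box not ((Dia p or p) or (p or not p)). Evaluate φ at each world:
  w0 (successors {w0}): φ is false.
  w1 (successors {w0, w1, w4, w6}): φ is false.
  w2 (successors {w2}): φ is false.
  w3 (successors {w1, w3}): φ is false.
  w4 (successors {w2, w4}): φ is false.
  w5 (successors {w5}): φ is false.
  w6 (successors {w5, w6}): φ is false.
For instance, at w5:
  At w5: Box not ((Dia p or p) or (p or not p)) requires not ((Dia p or p) or (p or not p)) at every successor {w5}.
    not ((Dia p or p) or (p or not p)) fails at w5, so Box not ((Dia p or p) or (p or not p)) is false at w5.
      At w5: (Dia p or p) or (p or not p) is true, so not ((Dia p or p) or (p or not p)) is false.
Satisfying worlds: none.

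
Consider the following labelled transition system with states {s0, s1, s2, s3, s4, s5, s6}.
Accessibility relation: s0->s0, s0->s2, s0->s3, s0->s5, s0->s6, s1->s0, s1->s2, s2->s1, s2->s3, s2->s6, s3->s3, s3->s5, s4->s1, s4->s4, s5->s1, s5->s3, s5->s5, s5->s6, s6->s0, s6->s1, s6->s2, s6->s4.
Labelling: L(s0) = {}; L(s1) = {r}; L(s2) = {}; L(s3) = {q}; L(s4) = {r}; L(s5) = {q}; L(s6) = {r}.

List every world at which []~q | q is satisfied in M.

s1, s3, s4, s5, s6

Let φ = []~q | q. Evaluate φ at each world:
  s0 (successors {s0, s2, s3, s5, s6}): φ is false.
  s1 (successors {s0, s2}): φ is true.
  s2 (successors {s1, s3, s6}): φ is false.
  s3 (successors {s3, s5}): φ is true.
  s4 (successors {s1, s4}): φ is true.
  s5 (successors {s1, s3, s5, s6}): φ is true.
  s6 (successors {s0, s1, s2, s4}): φ is true.
For instance, at s5:
  At s5: []~q is false, q is true, so []~q | q is true.
    At s5: []~q requires ~q at every successor {s1, s3, s5, s6}.
      ~q fails at s3, so []~q is false at s5.
Satisfying worlds: {s1, s3, s4, s5, s6}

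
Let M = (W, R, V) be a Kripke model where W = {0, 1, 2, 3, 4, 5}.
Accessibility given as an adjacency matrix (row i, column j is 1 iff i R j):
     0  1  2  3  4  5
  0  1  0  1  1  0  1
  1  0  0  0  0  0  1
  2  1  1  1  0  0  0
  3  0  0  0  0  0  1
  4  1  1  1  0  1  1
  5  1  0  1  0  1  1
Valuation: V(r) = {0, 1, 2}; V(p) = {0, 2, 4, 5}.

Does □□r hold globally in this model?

No

Recall that □ψ holds at a world iff ψ holds at every accessible world, and ◇ψ holds iff ψ holds at some accessible world.
Let φ = □□r. Evaluate φ at each world:
  0 (successors {0, 2, 3, 5}): φ is false.
  1 (successors {5}): φ is false.
  2 (successors {0, 1, 2}): φ is false.
  3 (successors {5}): φ is false.
  4 (successors {0, 1, 2, 4, 5}): φ is false.
  5 (successors {0, 2, 4, 5}): φ is false.
Detail at 0 (counterexample):
  At 0: □□r requires □r at every successor {0, 2, 3, 5}.
    □r fails at 0, so □□r is false at 0.
      At 0: □r requires r at every successor {0, 2, 3, 5}.
        r fails at 3, so □r is false at 0.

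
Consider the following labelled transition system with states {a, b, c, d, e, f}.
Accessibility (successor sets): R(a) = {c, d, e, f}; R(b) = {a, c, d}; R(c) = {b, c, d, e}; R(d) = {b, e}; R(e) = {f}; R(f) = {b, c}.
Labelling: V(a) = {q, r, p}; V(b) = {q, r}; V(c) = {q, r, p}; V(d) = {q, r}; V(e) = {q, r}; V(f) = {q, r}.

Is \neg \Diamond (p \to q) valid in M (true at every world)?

Let φ = \neg \Diamond (p \to q). Evaluate φ at each world:
  a (successors {c, d, e, f}): φ is false.
  b (successors {a, c, d}): φ is false.
  c (successors {b, c, d, e}): φ is false.
  d (successors {b, e}): φ is false.
  e (successors {f}): φ is false.
  f (successors {b, c}): φ is false.
Detail at a (counterexample):
  At a: \Diamond (p \to q) is true, so \neg \Diamond (p \to q) is false.
    At a: \Diamond (p \to q) requires p \to q at some successor in {c, d, e, f}.
      p \to q holds at c, so \Diamond (p \to q) is true at a.

No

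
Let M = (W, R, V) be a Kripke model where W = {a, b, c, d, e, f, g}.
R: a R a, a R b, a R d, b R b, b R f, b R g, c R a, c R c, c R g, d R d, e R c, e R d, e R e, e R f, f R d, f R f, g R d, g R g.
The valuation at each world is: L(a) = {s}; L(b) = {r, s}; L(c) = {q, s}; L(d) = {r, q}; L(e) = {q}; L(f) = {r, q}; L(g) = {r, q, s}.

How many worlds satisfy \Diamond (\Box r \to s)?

Let φ = \Diamond (\Box r \to s). Evaluate φ at each world:
  a (successors {a, b, d}): φ is true.
  b (successors {b, f, g}): φ is true.
  c (successors {a, c, g}): φ is true.
  d (successors {d}): φ is false.
  e (successors {c, d, e, f}): φ is true.
  f (successors {d, f}): φ is false.
  g (successors {d, g}): φ is true.
For instance, at e:
  At e: \Diamond (\Box r \to s) requires \Box r \to s at some successor in {c, d, e, f}.
    \Box r \to s holds at c, so \Diamond (\Box r \to s) is true at e.
      At c: \Box r is false, s is true, so \Box r \to s is true.
Satisfying worlds: {a, b, c, e, g}

5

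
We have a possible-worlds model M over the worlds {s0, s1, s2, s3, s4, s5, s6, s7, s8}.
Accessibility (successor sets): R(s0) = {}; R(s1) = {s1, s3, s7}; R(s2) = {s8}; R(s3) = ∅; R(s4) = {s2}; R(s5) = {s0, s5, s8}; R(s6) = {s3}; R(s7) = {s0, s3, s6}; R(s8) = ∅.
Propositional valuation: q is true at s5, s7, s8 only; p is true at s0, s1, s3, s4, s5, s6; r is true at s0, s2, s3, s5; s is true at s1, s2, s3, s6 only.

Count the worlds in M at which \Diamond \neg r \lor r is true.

6

Recall that \Diamond ψ holds at a world iff ψ holds at some accessible world.
Let φ = \Diamond \neg r \lor r. Evaluate φ at each world:
  s0 (successors ∅): φ is true.
  s1 (successors {s1, s3, s7}): φ is true.
  s2 (successors {s8}): φ is true.
  s3 (successors ∅): φ is true.
  s4 (successors {s2}): φ is false.
  s5 (successors {s0, s5, s8}): φ is true.
  s6 (successors {s3}): φ is false.
  s7 (successors {s0, s3, s6}): φ is true.
  s8 (successors ∅): φ is false.
For instance, at s6:
  At s6: \Diamond \neg r is false, r is false, so \Diamond \neg r \lor r is false.
    At s6: \Diamond \neg r requires \neg r at some successor in {s3}.
      At s3: \neg r is false.
    So \Diamond \neg r is false at s6.
Satisfying worlds: {s0, s1, s2, s3, s5, s7}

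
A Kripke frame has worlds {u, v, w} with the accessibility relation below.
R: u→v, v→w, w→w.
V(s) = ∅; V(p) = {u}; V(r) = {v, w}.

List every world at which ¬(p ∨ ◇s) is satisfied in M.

Let φ = ¬(p ∨ ◇s). Evaluate φ at each world:
  u (successors {v}): φ is false.
  v (successors {w}): φ is true.
  w (successors {w}): φ is true.
For instance, at v:
  At v: p ∨ ◇s is false, so ¬(p ∨ ◇s) is true.
    At v: p is false, ◇s is false, so p ∨ ◇s is false.
      At v: ◇s requires s at some successor in {w}.
        At w: s is false.
      So ◇s is false at v.
Satisfying worlds: {v, w}

v, w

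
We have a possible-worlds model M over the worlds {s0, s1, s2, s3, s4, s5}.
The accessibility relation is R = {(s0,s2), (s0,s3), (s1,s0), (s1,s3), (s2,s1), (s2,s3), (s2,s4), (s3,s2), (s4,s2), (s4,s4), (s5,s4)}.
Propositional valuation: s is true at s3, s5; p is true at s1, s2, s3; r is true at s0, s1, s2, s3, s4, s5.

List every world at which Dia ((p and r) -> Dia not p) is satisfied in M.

Recall that Dia ψ holds at a world iff ψ holds at some accessible world.
Let φ = Dia ((p and r) -> Dia not p). Evaluate φ at each world:
  s0 (successors {s2, s3}): φ is true.
  s1 (successors {s0, s3}): φ is true.
  s2 (successors {s1, s3, s4}): φ is true.
  s3 (successors {s2}): φ is true.
  s4 (successors {s2, s4}): φ is true.
  s5 (successors {s4}): φ is true.
For instance, at s3:
  At s3: Dia ((p and r) -> Dia not p) requires (p and r) -> Dia not p at some successor in {s2}.
    (p and r) -> Dia not p holds at s2, so Dia ((p and r) -> Dia not p) is true at s3.
      At s2: p and r is true, Dia not p is true, so (p and r) -> Dia not p is true.
Satisfying worlds: {s0, s1, s2, s3, s4, s5}

s0, s1, s2, s3, s4, s5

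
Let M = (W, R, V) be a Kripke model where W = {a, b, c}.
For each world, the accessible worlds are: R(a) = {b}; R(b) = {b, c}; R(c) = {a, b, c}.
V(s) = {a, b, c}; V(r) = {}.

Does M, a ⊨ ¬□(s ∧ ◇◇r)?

Yes

Recall that □ψ holds at a world iff ψ holds at every accessible world, and ◇ψ holds iff ψ holds at some accessible world.
At a: □(s ∧ ◇◇r) is false, so ¬□(s ∧ ◇◇r) is true.
  At a: □(s ∧ ◇◇r) requires s ∧ ◇◇r at every successor {b}.
    s ∧ ◇◇r fails at b, so □(s ∧ ◇◇r) is false at a.
      At b: s is true, ◇◇r is false, so s ∧ ◇◇r is false.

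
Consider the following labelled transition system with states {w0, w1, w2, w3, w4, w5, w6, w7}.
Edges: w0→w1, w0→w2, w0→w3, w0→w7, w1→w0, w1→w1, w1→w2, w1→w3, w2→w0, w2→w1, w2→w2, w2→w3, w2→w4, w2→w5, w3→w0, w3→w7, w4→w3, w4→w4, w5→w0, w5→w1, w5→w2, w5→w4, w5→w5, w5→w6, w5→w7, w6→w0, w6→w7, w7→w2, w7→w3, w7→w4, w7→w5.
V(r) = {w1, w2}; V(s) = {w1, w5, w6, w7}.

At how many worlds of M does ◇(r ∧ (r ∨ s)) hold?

5

Recall that ◇ψ holds at a world iff ψ holds at some accessible world.
Let φ = ◇(r ∧ (r ∨ s)). Evaluate φ at each world:
  w0 (successors {w1, w2, w3, w7}): φ is true.
  w1 (successors {w0, w1, w2, w3}): φ is true.
  w2 (successors {w0, w1, w2, w3, w4, w5}): φ is true.
  w3 (successors {w0, w7}): φ is false.
  w4 (successors {w3, w4}): φ is false.
  w5 (successors {w0, w1, w2, w4, w5, w6, w7}): φ is true.
  w6 (successors {w0, w7}): φ is false.
  w7 (successors {w2, w3, w4, w5}): φ is true.
For instance, at w4:
  At w4: ◇(r ∧ (r ∨ s)) requires r ∧ (r ∨ s) at some successor in {w3, w4}.
    At w3: r ∧ (r ∨ s) is false.
    At w4: r ∧ (r ∨ s) is false.
  So ◇(r ∧ (r ∨ s)) is false at w4.
Satisfying worlds: {w0, w1, w2, w5, w7}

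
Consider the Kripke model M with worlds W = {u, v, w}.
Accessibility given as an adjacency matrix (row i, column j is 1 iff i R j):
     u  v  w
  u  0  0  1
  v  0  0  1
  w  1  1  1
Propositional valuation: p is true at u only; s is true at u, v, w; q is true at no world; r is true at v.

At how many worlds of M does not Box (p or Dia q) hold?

3

Recall that Box ψ holds at a world iff ψ holds at every accessible world, and Dia ψ holds iff ψ holds at some accessible world.
Let φ = not Box (p or Dia q). Evaluate φ at each world:
  u (successors {w}): φ is true.
  v (successors {w}): φ is true.
  w (successors {u, v, w}): φ is true.
For instance, at u:
  At u: Box (p or Dia q) is false, so not Box (p or Dia q) is true.
    At u: Box (p or Dia q) requires p or Dia q at every successor {w}.
      p or Dia q fails at w, so Box (p or Dia q) is false at u.
Satisfying worlds: {u, v, w}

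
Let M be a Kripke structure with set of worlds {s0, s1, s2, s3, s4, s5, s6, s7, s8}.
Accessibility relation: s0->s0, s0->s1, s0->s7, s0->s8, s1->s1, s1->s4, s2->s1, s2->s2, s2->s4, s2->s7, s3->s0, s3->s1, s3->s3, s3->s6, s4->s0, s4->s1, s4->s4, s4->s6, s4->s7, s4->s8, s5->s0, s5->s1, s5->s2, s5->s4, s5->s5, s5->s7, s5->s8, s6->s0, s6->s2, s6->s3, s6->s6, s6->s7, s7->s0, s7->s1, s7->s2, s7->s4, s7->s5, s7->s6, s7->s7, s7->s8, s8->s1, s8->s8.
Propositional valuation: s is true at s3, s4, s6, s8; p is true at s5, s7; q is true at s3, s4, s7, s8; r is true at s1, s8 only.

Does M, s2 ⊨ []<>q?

Yes

At s2: []<>q requires <>q at every successor {s1, s2, s4, s7}.
  At s1: <>q is true.
  At s2: <>q is true.
  At s4: <>q is true.
  At s7: <>q is true.
So []<>q is true at s2.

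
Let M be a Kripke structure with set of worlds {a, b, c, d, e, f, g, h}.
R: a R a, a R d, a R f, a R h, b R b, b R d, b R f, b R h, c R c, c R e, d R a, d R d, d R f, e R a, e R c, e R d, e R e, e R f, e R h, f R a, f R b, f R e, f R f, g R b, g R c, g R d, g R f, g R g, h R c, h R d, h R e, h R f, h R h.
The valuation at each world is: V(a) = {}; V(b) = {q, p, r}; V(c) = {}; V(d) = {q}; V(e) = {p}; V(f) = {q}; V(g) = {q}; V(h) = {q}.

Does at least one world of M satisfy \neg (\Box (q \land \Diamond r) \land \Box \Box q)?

Let φ = \neg (\Box (q \land \Diamond r) \land \Box \Box q). Evaluate φ at each world:
  a (successors {a, d, f, h}): φ is true.
  b (successors {b, d, f, h}): φ is true.
  c (successors {c, e}): φ is true.
  d (successors {a, d, f}): φ is true.
  e (successors {a, c, d, e, f, h}): φ is true.
  f (successors {a, b, e, f}): φ is true.
  g (successors {b, c, d, f, g}): φ is true.
  h (successors {c, d, e, f, h}): φ is true.
Detail at a (witness):
  At a: \Box (q \land \Diamond r) \land \Box \Box q is false, so \neg (\Box (q \land \Diamond r) \land \Box \Box q) is true.
    At a: \Box (q \land \Diamond r) is false, \Box \Box q is false, so \Box (q \land \Diamond r) \land \Box \Box q is false.
      At a: \Box (q \land \Diamond r) requires q \land \Diamond r at every successor {a, d, f, h}.
        q \land \Diamond r fails at a, so \Box (q \land \Diamond r) is false at a.
      At a: \Box \Box q requires \Box q at every successor {a, d, f, h}.
        \Box q fails at a, so \Box \Box q is false at a.

Yes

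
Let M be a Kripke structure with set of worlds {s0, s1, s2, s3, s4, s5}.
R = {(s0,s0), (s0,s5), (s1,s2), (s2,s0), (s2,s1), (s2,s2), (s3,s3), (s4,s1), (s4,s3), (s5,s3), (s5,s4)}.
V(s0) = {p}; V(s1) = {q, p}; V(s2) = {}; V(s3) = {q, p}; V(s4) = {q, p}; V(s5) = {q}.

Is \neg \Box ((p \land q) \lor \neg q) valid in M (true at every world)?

Recall that \Box ψ holds at a world iff ψ holds at every accessible world, and \Diamond ψ holds iff ψ holds at some accessible world.
Let φ = \neg \Box ((p \land q) \lor \neg q). Evaluate φ at each world:
  s0 (successors {s0, s5}): φ is true.
  s1 (successors {s2}): φ is false.
  s2 (successors {s0, s1, s2}): φ is false.
  s3 (successors {s3}): φ is false.
  s4 (successors {s1, s3}): φ is false.
  s5 (successors {s3, s4}): φ is false.
Detail at s1 (counterexample):
  At s1: \Box ((p \land q) \lor \neg q) is true, so \neg \Box ((p \land q) \lor \neg q) is false.
    At s1: \Box ((p \land q) \lor \neg q) requires (p \land q) \lor \neg q at every successor {s2}.
      At s2: (p \land q) \lor \neg q is true.
    So \Box ((p \land q) \lor \neg q) is true at s1.

No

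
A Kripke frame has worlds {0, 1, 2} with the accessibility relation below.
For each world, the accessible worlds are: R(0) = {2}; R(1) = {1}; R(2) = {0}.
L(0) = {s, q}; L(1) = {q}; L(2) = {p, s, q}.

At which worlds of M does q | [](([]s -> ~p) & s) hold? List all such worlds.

Let φ = q | [](([]s -> ~p) & s). Evaluate φ at each world:
  0 (successors {2}): φ is true.
  1 (successors {1}): φ is true.
  2 (successors {0}): φ is true.
For instance, at 1:
  At 1: q is true, [](([]s -> ~p) & s) is false, so q | [](([]s -> ~p) & s) is true.
    At 1: [](([]s -> ~p) & s) requires ([]s -> ~p) & s at every successor {1}.
      ([]s -> ~p) & s fails at 1, so [](([]s -> ~p) & s) is false at 1.
Satisfying worlds: {0, 1, 2}

0, 1, 2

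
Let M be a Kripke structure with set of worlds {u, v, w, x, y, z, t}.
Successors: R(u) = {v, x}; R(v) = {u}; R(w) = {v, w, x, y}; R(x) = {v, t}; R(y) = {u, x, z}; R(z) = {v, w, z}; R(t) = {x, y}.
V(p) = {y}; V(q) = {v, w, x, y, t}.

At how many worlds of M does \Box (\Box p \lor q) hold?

Let φ = \Box (\Box p \lor q). Evaluate φ at each world:
  u (successors {v, x}): φ is true.
  v (successors {u}): φ is false.
  w (successors {v, w, x, y}): φ is true.
  x (successors {v, t}): φ is true.
  y (successors {u, x, z}): φ is false.
  z (successors {v, w, z}): φ is false.
  t (successors {x, y}): φ is true.
For instance, at w:
  At w: \Box (\Box p \lor q) requires \Box p \lor q at every successor {v, w, x, y}.
    At v: \Box p \lor q is true.
    At w: \Box p \lor q is true.
    At x: \Box p \lor q is true.
    At y: \Box p \lor q is true.
  So \Box (\Box p \lor q) is true at w.
Satisfying worlds: {u, w, x, t}

4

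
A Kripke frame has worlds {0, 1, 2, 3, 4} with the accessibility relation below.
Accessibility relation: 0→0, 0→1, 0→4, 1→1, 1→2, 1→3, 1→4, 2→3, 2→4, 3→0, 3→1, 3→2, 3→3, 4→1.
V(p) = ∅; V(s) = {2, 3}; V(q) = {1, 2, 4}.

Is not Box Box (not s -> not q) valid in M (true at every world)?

Recall that Box ψ holds at a world iff ψ holds at every accessible world, and Dia ψ holds iff ψ holds at some accessible world.
Let φ = not Box Box (not s -> not q). Evaluate φ at each world:
  0 (successors {0, 1, 4}): φ is true.
  1 (successors {1, 2, 3, 4}): φ is true.
  2 (successors {3, 4}): φ is true.
  3 (successors {0, 1, 2, 3}): φ is true.
  4 (successors {1}): φ is true.
For instance, at 1:
  At 1: Box Box (not s -> not q) is false, so not Box Box (not s -> not q) is true.
    At 1: Box Box (not s -> not q) requires Box (not s -> not q) at every successor {1, 2, 3, 4}.
      Box (not s -> not q) fails at 1, so Box Box (not s -> not q) is false at 1.

Yes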